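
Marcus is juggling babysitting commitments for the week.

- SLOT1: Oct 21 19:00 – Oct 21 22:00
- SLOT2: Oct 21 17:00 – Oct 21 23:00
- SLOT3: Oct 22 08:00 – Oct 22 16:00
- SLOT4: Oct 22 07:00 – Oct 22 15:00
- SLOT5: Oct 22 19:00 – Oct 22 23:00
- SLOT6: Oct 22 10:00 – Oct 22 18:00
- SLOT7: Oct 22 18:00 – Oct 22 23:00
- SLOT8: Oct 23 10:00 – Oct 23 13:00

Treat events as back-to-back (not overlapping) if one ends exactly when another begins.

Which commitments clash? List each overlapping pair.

Sorted by start: SLOT2, SLOT1, SLOT4, SLOT3, SLOT6, SLOT7, SLOT5, SLOT8.
SLOT1 starts before SLOT2 ends → SLOT2 and SLOT1 overlap.
SLOT4 starts after SLOT2 ends; SLOT2 is clear from here.
SLOT4 starts after SLOT1 ends; SLOT1 is clear from here.
SLOT3 starts before SLOT4 ends → SLOT4 and SLOT3 overlap.
SLOT6 starts before SLOT4 ends → SLOT4 and SLOT6 overlap.
SLOT7 starts after SLOT4 ends; SLOT4 is clear from here.
SLOT6 starts before SLOT3 ends → SLOT3 and SLOT6 overlap.
SLOT7 starts after SLOT3 ends; SLOT3 is clear from here.
SLOT7 starts exactly when SLOT6 ends (back-to-back, no overlap); SLOT6 is clear from here.
SLOT5 starts before SLOT7 ends → SLOT7 and SLOT5 overlap.
SLOT8 starts after SLOT7 ends.
SLOT8 starts after SLOT5 ends.

SLOT1 & SLOT2, SLOT3 & SLOT4, SLOT3 & SLOT6, SLOT4 & SLOT6, SLOT5 & SLOT7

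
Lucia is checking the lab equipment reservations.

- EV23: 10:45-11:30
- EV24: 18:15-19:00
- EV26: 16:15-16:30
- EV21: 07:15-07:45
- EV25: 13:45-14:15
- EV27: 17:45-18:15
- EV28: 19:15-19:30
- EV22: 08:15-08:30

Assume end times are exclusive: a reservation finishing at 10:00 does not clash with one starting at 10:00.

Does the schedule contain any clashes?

Sorted by start: EV21, EV22, EV23, EV25, EV26, EV27, EV24, EV28.
EV22 starts after EV21 ends — done with EV21.
EV23 starts after EV22 ends — done with EV22.
EV25 starts after EV23 ends — done with EV23.
EV26 starts after EV25 ends — done with EV25.
EV27 starts after EV26 ends — done with EV26.
EV24 starts exactly when EV27 ends (back-to-back, no overlap) — done with EV27.
EV28 starts after EV24 ends.
Every pair is clear; the schedule has no overlaps.

No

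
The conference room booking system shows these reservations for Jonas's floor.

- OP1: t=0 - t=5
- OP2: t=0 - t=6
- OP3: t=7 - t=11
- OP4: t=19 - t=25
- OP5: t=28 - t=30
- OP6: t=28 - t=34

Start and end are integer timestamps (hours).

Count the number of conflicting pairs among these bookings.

Sorted by start: OP1, OP2, OP3, OP4, OP5, OP6.
OP2 starts before OP1 ends → OP1 and OP2 overlap.
OP3 starts after OP1 ends, so OP1 has no further overlaps.
OP3 starts after OP2 ends, so OP2 has no further overlaps.
OP4 starts after OP3 ends, so OP3 has no further overlaps.
OP5 starts after OP4 ends, so OP4 has no further overlaps.
OP6 starts before OP5 ends → OP5 and OP6 overlap.
Overlapping pairs: OP1 & OP2, OP5 & OP6 — 2 in total.

2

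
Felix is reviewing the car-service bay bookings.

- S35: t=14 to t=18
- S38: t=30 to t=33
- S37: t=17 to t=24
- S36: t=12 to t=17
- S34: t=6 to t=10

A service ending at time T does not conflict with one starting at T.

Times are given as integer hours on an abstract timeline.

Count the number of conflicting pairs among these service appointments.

Sorted by start: S34, S36, S35, S37, S38.
S36 starts after S34 ends — done with S34.
S35 starts before S36 ends → S36 and S35 overlap.
S37 starts exactly when S36 ends (back-to-back, no overlap) — done with S36.
S37 starts before S35 ends → S35 and S37 overlap.
S38 starts after S35 ends.
S38 starts after S37 ends.
Overlapping pairs: S35 & S36, S35 & S37 — 2 in total.

2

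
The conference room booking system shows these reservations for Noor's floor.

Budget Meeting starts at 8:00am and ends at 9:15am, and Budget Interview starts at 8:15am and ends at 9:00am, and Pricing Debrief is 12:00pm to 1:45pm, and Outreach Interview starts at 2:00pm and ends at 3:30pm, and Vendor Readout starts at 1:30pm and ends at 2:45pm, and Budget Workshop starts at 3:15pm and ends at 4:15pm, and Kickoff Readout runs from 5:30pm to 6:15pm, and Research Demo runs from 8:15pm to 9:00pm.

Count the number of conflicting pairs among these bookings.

Two intervals overlap when each starts before the other ends.
Sorted by start: Budget Meeting, Budget Interview, Pricing Debrief, Vendor Readout, Outreach Interview, Budget Workshop, Kickoff Readout, Research Demo.
Budget Interview starts before Budget Meeting ends → Budget Meeting and Budget Interview overlap.
Pricing Debrief starts after Budget Meeting ends, so nothing later overlaps Budget Meeting either.
Pricing Debrief starts after Budget Interview ends, so nothing later overlaps Budget Interview either.
Vendor Readout starts before Pricing Debrief ends → Pricing Debrief and Vendor Readout overlap.
Outreach Interview starts after Pricing Debrief ends, so nothing later overlaps Pricing Debrief either.
Outreach Interview starts before Vendor Readout ends → Vendor Readout and Outreach Interview overlap.
Budget Workshop starts after Vendor Readout ends, so nothing later overlaps Vendor Readout either.
Budget Workshop starts before Outreach Interview ends → Outreach Interview and Budget Workshop overlap.
Kickoff Readout starts after Outreach Interview ends, so nothing later overlaps Outreach Interview either.
Kickoff Readout starts after Budget Workshop ends, so nothing later overlaps Budget Workshop either.
Research Demo starts after Kickoff Readout ends.
Overlapping pairs: Budget Interview & Budget Meeting, Budget Workshop & Outreach Interview, Outreach Interview & Vendor Readout, Pricing Debrief & Vendor Readout — 4 in total.

4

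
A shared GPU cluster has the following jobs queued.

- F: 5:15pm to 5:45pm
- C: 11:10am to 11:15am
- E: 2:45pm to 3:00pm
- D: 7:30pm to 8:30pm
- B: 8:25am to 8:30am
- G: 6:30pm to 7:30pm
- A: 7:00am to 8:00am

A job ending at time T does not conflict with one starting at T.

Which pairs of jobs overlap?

none

Two intervals overlap when each starts before the other ends.
Sorted by start: A, B, C, E, F, G, D.
B starts after A ends — done with A.
C starts after B ends — done with B.
E starts after C ends — done with C.
F starts after E ends — done with E.
G starts after F ends — done with F.
D starts exactly when G ends (back-to-back, no overlap).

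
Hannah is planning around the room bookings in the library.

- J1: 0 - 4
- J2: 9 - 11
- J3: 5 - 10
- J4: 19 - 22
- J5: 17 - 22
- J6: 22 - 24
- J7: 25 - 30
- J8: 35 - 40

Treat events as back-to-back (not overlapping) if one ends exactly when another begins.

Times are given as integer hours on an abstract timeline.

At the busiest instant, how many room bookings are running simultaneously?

2

Walk through starts and ends in time order (an end at T is processed before a start at T):
0 start J1 → 1
4 end J1 → 0
5 start J3 → 1
9 start J2 → 2
10 end J3 → 1
11 end J2 → 0
17 start J5 → 1
19 start J4 → 2
22 end J4 → 1
22 end J5 → 0
22 start J6 → 1
24 end J6 → 0
25 start J7 → 1
30 end J7 → 0
35 start J8 → 1
40 end J8 → 0
Peak is 2, at 9 (J2, J3).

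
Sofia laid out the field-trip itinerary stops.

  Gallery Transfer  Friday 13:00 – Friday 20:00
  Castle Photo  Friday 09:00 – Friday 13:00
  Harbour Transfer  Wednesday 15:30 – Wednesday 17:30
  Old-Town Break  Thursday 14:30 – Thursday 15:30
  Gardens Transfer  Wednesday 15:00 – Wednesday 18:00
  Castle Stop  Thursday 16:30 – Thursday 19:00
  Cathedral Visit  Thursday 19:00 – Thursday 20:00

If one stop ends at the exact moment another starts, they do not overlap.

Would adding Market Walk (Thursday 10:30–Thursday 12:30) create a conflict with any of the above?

No — it doesn't clash with anything

Gardens Transfer: ends Wednesday 18:00 at or before Market Walk starts Thursday 10:30 → clear.
Harbour Transfer: ends Wednesday 17:30 at or before Market Walk starts Thursday 10:30 → clear.
Old-Town Break: starts Thursday 14:30 at or after Market Walk ends Thursday 12:30 → clear.
Castle Stop: starts Thursday 16:30 at or after Market Walk ends Thursday 12:30 → clear.
Cathedral Visit: starts Thursday 19:00 at or after Market Walk ends Thursday 12:30 → clear.
Castle Photo: starts Friday 09:00 at or after Market Walk ends Thursday 12:30 → clear.
Gallery Transfer: starts Friday 13:00 at or after Market Walk ends Thursday 12:30 → clear.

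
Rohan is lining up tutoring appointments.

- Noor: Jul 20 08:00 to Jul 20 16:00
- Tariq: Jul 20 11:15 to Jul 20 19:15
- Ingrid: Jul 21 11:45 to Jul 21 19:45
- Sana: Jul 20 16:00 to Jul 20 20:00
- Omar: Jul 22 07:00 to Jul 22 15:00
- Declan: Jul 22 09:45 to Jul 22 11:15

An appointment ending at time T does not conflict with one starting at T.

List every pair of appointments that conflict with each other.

Check each pair: they overlap iff neither finishes before the other starts.
Sorted by start: Noor, Tariq, Sana, Ingrid, Omar, Declan.
Tariq starts before Noor ends → Noor and Tariq overlap.
Sana starts exactly when Noor ends (back-to-back, no overlap) — done with Noor.
Sana starts before Tariq ends → Tariq and Sana overlap.
Ingrid starts after Tariq ends — done with Tariq.
Ingrid starts after Sana ends — done with Sana.
Omar starts after Ingrid ends — done with Ingrid.
Declan starts before Omar ends → Omar and Declan overlap.

Declan & Omar, Noor & Tariq, Sana & Tariq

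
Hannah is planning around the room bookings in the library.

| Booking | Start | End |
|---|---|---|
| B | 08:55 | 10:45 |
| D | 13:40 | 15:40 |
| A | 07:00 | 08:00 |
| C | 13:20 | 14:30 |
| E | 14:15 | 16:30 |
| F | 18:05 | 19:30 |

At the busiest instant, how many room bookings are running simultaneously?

3

Sort all start/end points and keep a running count:
07:00 start A → 1
08:00 end A → 0
08:55 start B → 1
10:45 end B → 0
13:20 start C → 1
13:40 start D → 2
14:15 start E → 3
14:30 end C → 2
15:40 end D → 1
16:30 end E → 0
18:05 start F → 1
19:30 end F → 0
Peak is 3, at 14:15 (C, D, E).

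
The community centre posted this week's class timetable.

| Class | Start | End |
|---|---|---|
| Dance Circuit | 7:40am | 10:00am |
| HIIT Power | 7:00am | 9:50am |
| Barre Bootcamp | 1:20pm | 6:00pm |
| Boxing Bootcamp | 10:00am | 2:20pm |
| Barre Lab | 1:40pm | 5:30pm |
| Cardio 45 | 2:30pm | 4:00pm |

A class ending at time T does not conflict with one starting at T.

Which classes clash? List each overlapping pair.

Barre Bootcamp & Barre Lab, Barre Bootcamp & Boxing Bootcamp, Barre Bootcamp & Cardio 45, Barre Lab & Boxing Bootcamp, Barre Lab & Cardio 45, Dance Circuit & HIIT Power

Sorted by start: HIIT Power, Dance Circuit, Boxing Bootcamp, Barre Bootcamp, Barre Lab, Cardio 45.
Dance Circuit starts before HIIT Power ends → HIIT Power and Dance Circuit overlap.
Boxing Bootcamp starts after HIIT Power ends; HIIT Power is clear from here.
Boxing Bootcamp starts exactly when Dance Circuit ends (back-to-back, no overlap); Dance Circuit is clear from here.
Barre Bootcamp starts before Boxing Bootcamp ends → Boxing Bootcamp and Barre Bootcamp overlap.
Barre Lab starts before Boxing Bootcamp ends → Boxing Bootcamp and Barre Lab overlap.
Cardio 45 starts after Boxing Bootcamp ends.
Barre Lab starts before Barre Bootcamp ends → Barre Bootcamp and Barre Lab overlap.
Cardio 45 starts before Barre Bootcamp ends → Barre Bootcamp and Cardio 45 overlap.
Cardio 45 starts before Barre Lab ends → Barre Lab and Cardio 45 overlap.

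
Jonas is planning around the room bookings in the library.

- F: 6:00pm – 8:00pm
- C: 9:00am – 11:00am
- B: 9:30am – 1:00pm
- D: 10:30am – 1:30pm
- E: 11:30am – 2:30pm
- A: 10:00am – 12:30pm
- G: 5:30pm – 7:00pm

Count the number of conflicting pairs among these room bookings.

10

Sorted by start: C, B, A, D, E, G, F.
B starts before C ends → C and B overlap.
A starts before C ends → C and A overlap.
D starts before C ends → C and D overlap.
E starts after C ends — done with C.
A starts before B ends → B and A overlap.
D starts before B ends → B and D overlap.
E starts before B ends → B and E overlap.
G starts after B ends — done with B.
D starts before A ends → A and D overlap.
E starts before A ends → A and E overlap.
G starts after A ends — done with A.
E starts before D ends → D and E overlap.
G starts after D ends — done with D.
G starts after E ends — done with E.
F starts before G ends → G and F overlap.
Overlapping pairs: A & B, A & C, A & D, A & E, B & C, B & D, B & E, C & D, D & E, F & G — 10 in total.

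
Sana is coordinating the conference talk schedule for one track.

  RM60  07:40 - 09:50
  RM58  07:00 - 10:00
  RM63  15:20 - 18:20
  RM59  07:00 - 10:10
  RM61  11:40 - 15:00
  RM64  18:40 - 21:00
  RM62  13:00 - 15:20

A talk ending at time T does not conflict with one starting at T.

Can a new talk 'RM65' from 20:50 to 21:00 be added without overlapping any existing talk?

No — it overlaps RM64

RM58: ends 10:00 at or before RM65 starts 20:50 → clear.
RM59: ends 10:10 at or before RM65 starts 20:50 → clear.
RM60: ends 09:50 at or before RM65 starts 20:50 → clear.
RM61: ends 15:00 at or before RM65 starts 20:50 → clear.
RM62: ends 15:20 at or before RM65 starts 20:50 → clear.
RM63: ends 18:20 at or before RM65 starts 20:50 → clear.
RM64: starts 18:40 before RM65 ends 21:00, and ends 21:00 after RM65 starts 20:50 → overlap.
RM65 overlaps RM64.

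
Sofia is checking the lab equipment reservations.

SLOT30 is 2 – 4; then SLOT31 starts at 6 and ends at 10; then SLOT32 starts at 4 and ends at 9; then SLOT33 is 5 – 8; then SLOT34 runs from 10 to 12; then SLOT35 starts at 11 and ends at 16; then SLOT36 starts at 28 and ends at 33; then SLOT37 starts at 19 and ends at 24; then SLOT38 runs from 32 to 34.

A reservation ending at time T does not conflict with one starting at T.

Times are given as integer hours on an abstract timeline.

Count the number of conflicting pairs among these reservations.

Sorted by start: SLOT30, SLOT32, SLOT33, SLOT31, SLOT34, SLOT35, SLOT37, SLOT36, SLOT38.
SLOT32 starts exactly when SLOT30 ends (back-to-back, no overlap) — done with SLOT30.
SLOT33 starts before SLOT32 ends → SLOT32 and SLOT33 overlap.
SLOT31 starts before SLOT32 ends → SLOT32 and SLOT31 overlap.
SLOT34 starts after SLOT32 ends — done with SLOT32.
SLOT31 starts before SLOT33 ends → SLOT33 and SLOT31 overlap.
SLOT34 starts after SLOT33 ends — done with SLOT33.
SLOT34 starts exactly when SLOT31 ends (back-to-back, no overlap) — done with SLOT31.
SLOT35 starts before SLOT34 ends → SLOT34 and SLOT35 overlap.
SLOT37 starts after SLOT34 ends — done with SLOT34.
SLOT37 starts after SLOT35 ends — done with SLOT35.
SLOT36 starts after SLOT37 ends — done with SLOT37.
SLOT38 starts before SLOT36 ends → SLOT36 and SLOT38 overlap.
Overlapping pairs: SLOT31 & SLOT32, SLOT31 & SLOT33, SLOT32 & SLOT33, SLOT34 & SLOT35, SLOT36 & SLOT38 — 5 in total.

5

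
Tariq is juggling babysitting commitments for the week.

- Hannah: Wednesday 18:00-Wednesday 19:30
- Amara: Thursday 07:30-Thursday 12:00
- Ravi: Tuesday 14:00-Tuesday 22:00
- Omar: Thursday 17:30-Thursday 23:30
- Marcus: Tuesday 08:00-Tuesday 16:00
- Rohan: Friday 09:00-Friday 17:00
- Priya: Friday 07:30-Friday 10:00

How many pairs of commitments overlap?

2

Check each pair: they overlap iff neither finishes before the other starts.
Sorted by start: Marcus, Ravi, Hannah, Amara, Omar, Priya, Rohan.
Ravi starts before Marcus ends → Marcus and Ravi overlap.
Hannah starts after Marcus ends, so nothing later overlaps Marcus either.
Hannah starts after Ravi ends, so nothing later overlaps Ravi either.
Amara starts after Hannah ends, so nothing later overlaps Hannah either.
Omar starts after Amara ends, so nothing later overlaps Amara either.
Priya starts after Omar ends, so nothing later overlaps Omar either.
Rohan starts before Priya ends → Priya and Rohan overlap.
Overlapping pairs: Marcus & Ravi, Priya & Rohan — 2 in total.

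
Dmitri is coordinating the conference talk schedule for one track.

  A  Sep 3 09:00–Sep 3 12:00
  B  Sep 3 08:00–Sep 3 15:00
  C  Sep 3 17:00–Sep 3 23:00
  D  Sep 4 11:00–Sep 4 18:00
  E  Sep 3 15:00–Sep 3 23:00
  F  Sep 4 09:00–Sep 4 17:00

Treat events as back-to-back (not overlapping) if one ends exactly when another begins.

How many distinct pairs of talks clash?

Sorted by start: B, A, E, C, F, D.
A starts before B ends → B and A overlap.
E starts exactly when B ends (back-to-back, no overlap); B is clear from here.
E starts after A ends; A is clear from here.
C starts before E ends → E and C overlap.
F starts after E ends; E is clear from here.
F starts after C ends; C is clear from here.
D starts before F ends → F and D overlap.
Overlapping pairs: A & B, C & E, D & F — 3 in total.

3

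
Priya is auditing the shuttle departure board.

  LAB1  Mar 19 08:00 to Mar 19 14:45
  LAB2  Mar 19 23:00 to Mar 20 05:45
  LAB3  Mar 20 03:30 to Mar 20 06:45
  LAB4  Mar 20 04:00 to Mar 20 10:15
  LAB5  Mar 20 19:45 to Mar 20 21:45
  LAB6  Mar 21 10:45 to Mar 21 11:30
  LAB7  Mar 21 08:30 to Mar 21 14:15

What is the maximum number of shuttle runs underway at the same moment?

Sweep the timeline, counting +1 at each start and −1 at each end (ends before starts at a tie):
Mar 19 08:00 start LAB1 → 1
Mar 19 14:45 end LAB1 → 0
Mar 19 23:00 start LAB2 → 1
Mar 20 03:30 start LAB3 → 2
Mar 20 04:00 start LAB4 → 3
Mar 20 05:45 end LAB2 → 2
Mar 20 06:45 end LAB3 → 1
Mar 20 10:15 end LAB4 → 0
Mar 20 19:45 start LAB5 → 1
Mar 20 21:45 end LAB5 → 0
Mar 21 08:30 start LAB7 → 1
Mar 21 10:45 start LAB6 → 2
Mar 21 11:30 end LAB6 → 1
Mar 21 14:15 end LAB7 → 0
Peak is 3, at Mar 20 04:00 (LAB2, LAB3, LAB4).

3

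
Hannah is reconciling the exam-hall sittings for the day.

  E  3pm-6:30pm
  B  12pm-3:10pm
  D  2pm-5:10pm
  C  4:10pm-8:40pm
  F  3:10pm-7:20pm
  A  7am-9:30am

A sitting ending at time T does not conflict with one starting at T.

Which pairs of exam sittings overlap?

Sorted by start: A, B, D, E, F, C.
B starts after A ends, so A has no further overlaps.
D starts before B ends → B and D overlap.
E starts before B ends → B and E overlap.
F starts exactly when B ends (back-to-back, no overlap), so B has no further overlaps.
E starts before D ends → D and E overlap.
F starts before D ends → D and F overlap.
C starts before D ends → D and C overlap.
F starts before E ends → E and F overlap.
C starts before E ends → E and C overlap.
C starts before F ends → F and C overlap.

B & D, B & E, C & D, C & E, C & F, D & E, D & F, E & F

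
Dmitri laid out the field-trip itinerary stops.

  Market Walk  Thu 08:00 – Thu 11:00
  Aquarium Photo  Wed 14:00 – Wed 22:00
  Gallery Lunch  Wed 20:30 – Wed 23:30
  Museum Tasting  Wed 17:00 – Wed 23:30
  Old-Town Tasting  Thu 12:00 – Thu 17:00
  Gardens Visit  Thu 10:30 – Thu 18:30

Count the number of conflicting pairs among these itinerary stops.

Sorted by start: Aquarium Photo, Museum Tasting, Gallery Lunch, Market Walk, Gardens Visit, Old-Town Tasting.
Museum Tasting starts before Aquarium Photo ends → Aquarium Photo and Museum Tasting overlap.
Gallery Lunch starts before Aquarium Photo ends → Aquarium Photo and Gallery Lunch overlap.
Market Walk starts after Aquarium Photo ends, so Aquarium Photo has no further overlaps.
Gallery Lunch starts before Museum Tasting ends → Museum Tasting and Gallery Lunch overlap.
Market Walk starts after Museum Tasting ends, so Museum Tasting has no further overlaps.
Market Walk starts after Gallery Lunch ends, so Gallery Lunch has no further overlaps.
Gardens Visit starts before Market Walk ends → Market Walk and Gardens Visit overlap.
Old-Town Tasting starts after Market Walk ends.
Old-Town Tasting starts before Gardens Visit ends → Gardens Visit and Old-Town Tasting overlap.
Overlapping pairs: Aquarium Photo & Gallery Lunch, Aquarium Photo & Museum Tasting, Gallery Lunch & Museum Tasting, Gardens Visit & Market Walk, Gardens Visit & Old-Town Tasting — 5 in total.

5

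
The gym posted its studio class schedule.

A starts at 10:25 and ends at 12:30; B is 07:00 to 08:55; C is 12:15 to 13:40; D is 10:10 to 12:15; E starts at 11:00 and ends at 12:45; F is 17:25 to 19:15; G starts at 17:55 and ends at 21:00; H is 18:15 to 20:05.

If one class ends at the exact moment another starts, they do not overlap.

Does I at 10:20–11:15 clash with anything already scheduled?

Yes — it overlaps A, D, E

B: ends 08:55 at or before I starts 10:20 → clear.
D: starts 10:10 before I ends 11:15, and ends 12:15 after I starts 10:20 → overlap.
A: starts 10:25 before I ends 11:15, and ends 12:30 after I starts 10:20 → overlap.
E: starts 11:00 before I ends 11:15, and ends 12:45 after I starts 10:20 → overlap.
C: starts 12:15 at or after I ends 11:15 → clear.
F: starts 17:25 at or after I ends 11:15 → clear.
G: starts 17:55 at or after I ends 11:15 → clear.
H: starts 18:15 at or after I ends 11:15 → clear.
I overlaps A, D, E.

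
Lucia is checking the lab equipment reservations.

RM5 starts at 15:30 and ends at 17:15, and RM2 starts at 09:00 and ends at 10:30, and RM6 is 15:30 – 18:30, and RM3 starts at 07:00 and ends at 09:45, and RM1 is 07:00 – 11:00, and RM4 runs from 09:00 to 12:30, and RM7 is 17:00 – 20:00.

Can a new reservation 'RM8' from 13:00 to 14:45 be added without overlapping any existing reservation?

RM1: ends 11:00 at or before RM8 starts 13:00 → clear.
RM3: ends 09:45 at or before RM8 starts 13:00 → clear.
RM2: ends 10:30 at or before RM8 starts 13:00 → clear.
RM4: ends 12:30 at or before RM8 starts 13:00 → clear.
RM5: starts 15:30 at or after RM8 ends 14:45 → clear.
RM6: starts 15:30 at or after RM8 ends 14:45 → clear.
RM7: starts 17:00 at or after RM8 ends 14:45 → clear.

Yes — the slot is free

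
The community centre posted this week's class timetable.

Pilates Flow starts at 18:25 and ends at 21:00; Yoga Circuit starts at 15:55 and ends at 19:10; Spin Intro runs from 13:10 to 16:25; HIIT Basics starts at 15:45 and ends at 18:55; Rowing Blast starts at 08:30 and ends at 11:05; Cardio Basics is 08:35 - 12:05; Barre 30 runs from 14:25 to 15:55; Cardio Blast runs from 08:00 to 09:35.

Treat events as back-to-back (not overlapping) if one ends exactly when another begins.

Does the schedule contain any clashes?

Yes

Two intervals overlap when each starts before the other ends.
Sorted by start: Cardio Blast, Rowing Blast, Cardio Basics, Spin Intro, Barre 30, HIIT Basics, Yoga Circuit, Pilates Flow.
Rowing Blast starts before Cardio Blast ends → Cardio Blast and Rowing Blast overlap.
That's a conflict, so the schedule is not conflict-free.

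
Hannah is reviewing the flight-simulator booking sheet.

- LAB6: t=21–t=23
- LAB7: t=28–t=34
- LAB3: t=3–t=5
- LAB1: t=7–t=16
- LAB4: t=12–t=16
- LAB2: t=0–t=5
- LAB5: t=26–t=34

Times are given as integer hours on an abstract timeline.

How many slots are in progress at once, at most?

2

Walk through starts and ends in time order (an end at T is processed before a start at T):
t=0 start LAB2 → 1
t=3 start LAB3 → 2
t=5 end LAB2 → 1
t=5 end LAB3 → 0
t=7 start LAB1 → 1
t=12 start LAB4 → 2
t=16 end LAB1 → 1
t=16 end LAB4 → 0
t=21 start LAB6 → 1
t=23 end LAB6 → 0
t=26 start LAB5 → 1
t=28 start LAB7 → 2
t=34 end LAB5 → 1
t=34 end LAB7 → 0
Peak is 2, at t=3 (LAB2, LAB3).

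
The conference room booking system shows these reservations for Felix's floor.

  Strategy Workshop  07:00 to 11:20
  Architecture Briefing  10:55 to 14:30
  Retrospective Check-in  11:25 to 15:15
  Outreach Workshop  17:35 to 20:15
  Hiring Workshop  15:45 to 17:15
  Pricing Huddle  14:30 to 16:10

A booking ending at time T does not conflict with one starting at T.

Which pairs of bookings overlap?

Check each pair: they overlap iff neither finishes before the other starts.
Sorted by start: Strategy Workshop, Architecture Briefing, Retrospective Check-in, Pricing Huddle, Hiring Workshop, Outreach Workshop.
Architecture Briefing starts before Strategy Workshop ends → Strategy Workshop and Architecture Briefing overlap.
Retrospective Check-in starts after Strategy Workshop ends — done with Strategy Workshop.
Retrospective Check-in starts before Architecture Briefing ends → Architecture Briefing and Retrospective Check-in overlap.
Pricing Huddle starts exactly when Architecture Briefing ends (back-to-back, no overlap) — done with Architecture Briefing.
Pricing Huddle starts before Retrospective Check-in ends → Retrospective Check-in and Pricing Huddle overlap.
Hiring Workshop starts after Retrospective Check-in ends — done with Retrospective Check-in.
Hiring Workshop starts before Pricing Huddle ends → Pricing Huddle and Hiring Workshop overlap.
Outreach Workshop starts after Pricing Huddle ends.
Outreach Workshop starts after Hiring Workshop ends.

Architecture Briefing & Retrospective Check-in, Architecture Briefing & Strategy Workshop, Hiring Workshop & Pricing Huddle, Pricing Huddle & Retrospective Check-in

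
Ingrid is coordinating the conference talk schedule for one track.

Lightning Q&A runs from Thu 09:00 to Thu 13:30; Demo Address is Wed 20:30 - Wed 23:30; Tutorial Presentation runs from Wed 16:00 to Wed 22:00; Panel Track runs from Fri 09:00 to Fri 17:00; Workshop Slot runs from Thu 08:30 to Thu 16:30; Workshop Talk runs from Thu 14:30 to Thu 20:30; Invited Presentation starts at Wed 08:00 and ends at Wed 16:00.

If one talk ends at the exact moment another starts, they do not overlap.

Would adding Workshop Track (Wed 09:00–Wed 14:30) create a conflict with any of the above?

Yes — it overlaps Invited Presentation

Invited Presentation: starts Wed 08:00 before Workshop Track ends Wed 14:30, and ends Wed 16:00 after Workshop Track starts Wed 09:00 → overlap.
Tutorial Presentation: starts Wed 16:00 at or after Workshop Track ends Wed 14:30 → clear.
Demo Address: starts Wed 20:30 at or after Workshop Track ends Wed 14:30 → clear.
Workshop Slot: starts Thu 08:30 at or after Workshop Track ends Wed 14:30 → clear.
Lightning Q&A: starts Thu 09:00 at or after Workshop Track ends Wed 14:30 → clear.
Workshop Talk: starts Thu 14:30 at or after Workshop Track ends Wed 14:30 → clear.
Panel Track: starts Fri 09:00 at or after Workshop Track ends Wed 14:30 → clear.
Workshop Track overlaps Invited Presentation.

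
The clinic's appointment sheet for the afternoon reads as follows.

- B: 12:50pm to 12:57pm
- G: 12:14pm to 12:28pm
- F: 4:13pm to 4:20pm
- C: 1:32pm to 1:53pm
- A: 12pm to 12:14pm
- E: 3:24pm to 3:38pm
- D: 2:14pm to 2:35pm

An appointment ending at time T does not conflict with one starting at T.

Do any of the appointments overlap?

Two intervals overlap when each starts before the other ends.
Sorted by start: A, G, B, C, D, E, F.
G starts exactly when A ends (back-to-back, no overlap), so A has no further overlaps.
B starts after G ends, so G has no further overlaps.
C starts after B ends, so B has no further overlaps.
D starts after C ends, so C has no further overlaps.
E starts after D ends, so D has no further overlaps.
F starts after E ends.
Every pair is clear; the schedule has no overlaps.

No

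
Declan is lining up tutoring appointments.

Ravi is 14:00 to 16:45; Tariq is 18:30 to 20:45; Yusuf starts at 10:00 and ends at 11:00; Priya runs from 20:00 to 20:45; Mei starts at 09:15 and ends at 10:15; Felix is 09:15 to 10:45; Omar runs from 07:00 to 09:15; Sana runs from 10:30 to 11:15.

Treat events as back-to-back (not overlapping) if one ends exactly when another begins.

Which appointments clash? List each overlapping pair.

Check each pair: they overlap iff neither finishes before the other starts.
Sorted by start: Omar, Felix, Mei, Yusuf, Sana, Ravi, Tariq, Priya.
Felix starts exactly when Omar ends (back-to-back, no overlap) — done with Omar.
Mei starts before Felix ends → Felix and Mei overlap.
Yusuf starts before Felix ends → Felix and Yusuf overlap.
Sana starts before Felix ends → Felix and Sana overlap.
Ravi starts after Felix ends — done with Felix.
Yusuf starts before Mei ends → Mei and Yusuf overlap.
Sana starts after Mei ends — done with Mei.
Sana starts before Yusuf ends → Yusuf and Sana overlap.
Ravi starts after Yusuf ends — done with Yusuf.
Ravi starts after Sana ends — done with Sana.
Tariq starts after Ravi ends — done with Ravi.
Priya starts before Tariq ends → Tariq and Priya overlap.

Felix & Mei, Felix & Sana, Felix & Yusuf, Mei & Yusuf, Priya & Tariq, Sana & Yusuf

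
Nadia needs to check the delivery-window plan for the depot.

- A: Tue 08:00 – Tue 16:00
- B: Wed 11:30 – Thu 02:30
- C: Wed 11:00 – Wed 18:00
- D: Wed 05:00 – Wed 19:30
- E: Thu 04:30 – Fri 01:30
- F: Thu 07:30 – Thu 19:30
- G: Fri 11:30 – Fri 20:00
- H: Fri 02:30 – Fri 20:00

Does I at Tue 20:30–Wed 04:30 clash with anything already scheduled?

No — it doesn't clash with anything

A: ends Tue 16:00 at or before I starts Tue 20:30 → clear.
D: starts Wed 05:00 at or after I ends Wed 04:30 → clear.
C: starts Wed 11:00 at or after I ends Wed 04:30 → clear.
B: starts Wed 11:30 at or after I ends Wed 04:30 → clear.
E: starts Thu 04:30 at or after I ends Wed 04:30 → clear.
F: starts Thu 07:30 at or after I ends Wed 04:30 → clear.
H: starts Fri 02:30 at or after I ends Wed 04:30 → clear.
G: starts Fri 11:30 at or after I ends Wed 04:30 → clear.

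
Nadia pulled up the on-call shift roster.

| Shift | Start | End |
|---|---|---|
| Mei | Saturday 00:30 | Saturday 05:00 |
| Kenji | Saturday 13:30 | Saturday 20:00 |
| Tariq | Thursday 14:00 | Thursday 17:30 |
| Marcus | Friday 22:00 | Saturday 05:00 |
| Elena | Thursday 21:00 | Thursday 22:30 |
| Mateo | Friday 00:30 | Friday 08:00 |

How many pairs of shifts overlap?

Sorted by start: Tariq, Elena, Mateo, Marcus, Mei, Kenji.
Elena starts after Tariq ends, so Tariq has no further overlaps.
Mateo starts after Elena ends, so Elena has no further overlaps.
Marcus starts after Mateo ends, so Mateo has no further overlaps.
Mei starts before Marcus ends → Marcus and Mei overlap.
Kenji starts after Marcus ends.
Kenji starts after Mei ends.
Overlapping pairs: Marcus & Mei — 1 in total.

1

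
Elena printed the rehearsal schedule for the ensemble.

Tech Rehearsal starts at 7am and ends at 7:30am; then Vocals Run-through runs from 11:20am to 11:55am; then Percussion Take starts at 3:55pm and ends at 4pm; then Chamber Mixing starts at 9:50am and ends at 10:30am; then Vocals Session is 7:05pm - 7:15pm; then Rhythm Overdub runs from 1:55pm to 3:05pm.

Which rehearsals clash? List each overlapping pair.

none

Sorted by start: Tech Rehearsal, Chamber Mixing, Vocals Run-through, Rhythm Overdub, Percussion Take, Vocals Session.
Chamber Mixing starts after Tech Rehearsal ends, so Tech Rehearsal has no further overlaps.
Vocals Run-through starts after Chamber Mixing ends, so Chamber Mixing has no further overlaps.
Rhythm Overdub starts after Vocals Run-through ends, so Vocals Run-through has no further overlaps.
Percussion Take starts after Rhythm Overdub ends, so Rhythm Overdub has no further overlaps.
Vocals Session starts after Percussion Take ends.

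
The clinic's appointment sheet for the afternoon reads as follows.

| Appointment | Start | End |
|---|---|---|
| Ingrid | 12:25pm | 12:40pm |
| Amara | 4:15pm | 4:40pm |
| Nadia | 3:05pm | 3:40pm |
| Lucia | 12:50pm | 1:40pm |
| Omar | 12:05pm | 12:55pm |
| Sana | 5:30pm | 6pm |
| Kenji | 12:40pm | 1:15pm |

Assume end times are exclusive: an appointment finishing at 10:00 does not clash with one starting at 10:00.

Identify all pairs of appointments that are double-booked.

Sorted by start: Omar, Ingrid, Kenji, Lucia, Nadia, Amara, Sana.
Ingrid starts before Omar ends → Omar and Ingrid overlap.
Kenji starts before Omar ends → Omar and Kenji overlap.
Lucia starts before Omar ends → Omar and Lucia overlap.
Nadia starts after Omar ends, so Omar has no further overlaps.
Kenji starts exactly when Ingrid ends (back-to-back, no overlap), so Ingrid has no further overlaps.
Lucia starts before Kenji ends → Kenji and Lucia overlap.
Nadia starts after Kenji ends, so Kenji has no further overlaps.
Nadia starts after Lucia ends, so Lucia has no further overlaps.
Amara starts after Nadia ends, so Nadia has no further overlaps.
Sana starts after Amara ends.

Ingrid & Omar, Kenji & Lucia, Kenji & Omar, Lucia & Omar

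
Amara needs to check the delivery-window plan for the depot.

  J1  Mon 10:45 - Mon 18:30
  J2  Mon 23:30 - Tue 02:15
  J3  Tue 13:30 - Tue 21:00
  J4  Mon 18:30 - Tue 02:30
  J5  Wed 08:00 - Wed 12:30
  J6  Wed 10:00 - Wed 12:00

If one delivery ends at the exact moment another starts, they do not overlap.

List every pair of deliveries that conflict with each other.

Sorted by start: J1, J4, J2, J3, J5, J6.
J4 starts exactly when J1 ends (back-to-back, no overlap); J1 is clear from here.
J2 starts before J4 ends → J4 and J2 overlap.
J3 starts after J4 ends; J4 is clear from here.
J3 starts after J2 ends; J2 is clear from here.
J5 starts after J3 ends; J3 is clear from here.
J6 starts before J5 ends → J5 and J6 overlap.

J2 & J4, J5 & J6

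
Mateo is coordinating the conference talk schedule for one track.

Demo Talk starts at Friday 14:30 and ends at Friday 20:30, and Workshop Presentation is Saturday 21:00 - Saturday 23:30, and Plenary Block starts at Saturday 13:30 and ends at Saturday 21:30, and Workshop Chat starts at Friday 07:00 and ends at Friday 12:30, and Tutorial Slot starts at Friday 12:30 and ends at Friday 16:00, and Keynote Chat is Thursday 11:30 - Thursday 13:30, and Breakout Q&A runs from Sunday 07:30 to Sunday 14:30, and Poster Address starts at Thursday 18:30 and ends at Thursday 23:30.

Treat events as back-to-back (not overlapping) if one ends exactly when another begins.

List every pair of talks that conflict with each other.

Demo Talk & Tutorial Slot, Plenary Block & Workshop Presentation

Two intervals overlap when each starts before the other ends.
Sorted by start: Keynote Chat, Poster Address, Workshop Chat, Tutorial Slot, Demo Talk, Plenary Block, Workshop Presentation, Breakout Q&A.
Poster Address starts after Keynote Chat ends — done with Keynote Chat.
Workshop Chat starts after Poster Address ends — done with Poster Address.
Tutorial Slot starts exactly when Workshop Chat ends (back-to-back, no overlap) — done with Workshop Chat.
Demo Talk starts before Tutorial Slot ends → Tutorial Slot and Demo Talk overlap.
Plenary Block starts after Tutorial Slot ends — done with Tutorial Slot.
Plenary Block starts after Demo Talk ends — done with Demo Talk.
Workshop Presentation starts before Plenary Block ends → Plenary Block and Workshop Presentation overlap.
Breakout Q&A starts after Plenary Block ends.
Breakout Q&A starts after Workshop Presentation ends.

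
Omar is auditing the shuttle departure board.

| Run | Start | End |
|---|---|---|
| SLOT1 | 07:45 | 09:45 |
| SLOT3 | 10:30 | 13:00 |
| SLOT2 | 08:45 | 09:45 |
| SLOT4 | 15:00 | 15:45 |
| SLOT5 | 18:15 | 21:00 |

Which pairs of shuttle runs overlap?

Sorted by start: SLOT1, SLOT2, SLOT3, SLOT4, SLOT5.
SLOT2 starts before SLOT1 ends → SLOT1 and SLOT2 overlap.
SLOT3 starts after SLOT1 ends, so nothing later overlaps SLOT1 either.
SLOT3 starts after SLOT2 ends, so nothing later overlaps SLOT2 either.
SLOT4 starts after SLOT3 ends, so nothing later overlaps SLOT3 either.
SLOT5 starts after SLOT4 ends.

SLOT1 & SLOT2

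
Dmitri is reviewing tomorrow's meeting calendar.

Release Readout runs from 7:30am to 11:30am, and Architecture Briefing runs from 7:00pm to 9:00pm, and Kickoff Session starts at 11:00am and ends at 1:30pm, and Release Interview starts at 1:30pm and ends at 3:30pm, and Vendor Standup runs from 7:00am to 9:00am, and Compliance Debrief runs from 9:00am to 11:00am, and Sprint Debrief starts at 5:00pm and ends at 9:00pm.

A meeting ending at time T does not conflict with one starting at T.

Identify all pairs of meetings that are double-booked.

Architecture Briefing & Sprint Debrief, Compliance Debrief & Release Readout, Kickoff Session & Release Readout, Release Readout & Vendor Standup

Sorted by start: Vendor Standup, Release Readout, Compliance Debrief, Kickoff Session, Release Interview, Sprint Debrief, Architecture Briefing.
Release Readout starts before Vendor Standup ends → Vendor Standup and Release Readout overlap.
Compliance Debrief starts exactly when Vendor Standup ends (back-to-back, no overlap); Vendor Standup is clear from here.
Compliance Debrief starts before Release Readout ends → Release Readout and Compliance Debrief overlap.
Kickoff Session starts before Release Readout ends → Release Readout and Kickoff Session overlap.
Release Interview starts after Release Readout ends; Release Readout is clear from here.
Kickoff Session starts exactly when Compliance Debrief ends (back-to-back, no overlap); Compliance Debrief is clear from here.
Release Interview starts exactly when Kickoff Session ends (back-to-back, no overlap); Kickoff Session is clear from here.
Sprint Debrief starts after Release Interview ends; Release Interview is clear from here.
Architecture Briefing starts before Sprint Debrief ends → Sprint Debrief and Architecture Briefing overlap.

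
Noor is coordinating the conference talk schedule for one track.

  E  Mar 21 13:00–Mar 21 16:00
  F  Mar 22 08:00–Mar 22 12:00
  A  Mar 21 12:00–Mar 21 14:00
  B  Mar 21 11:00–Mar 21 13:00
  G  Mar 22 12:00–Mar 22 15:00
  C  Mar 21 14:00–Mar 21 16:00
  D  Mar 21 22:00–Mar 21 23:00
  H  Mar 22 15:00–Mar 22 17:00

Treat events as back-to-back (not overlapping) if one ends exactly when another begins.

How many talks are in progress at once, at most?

Sort all start/end points and keep a running count:
Mar 21 11:00 start B → 1
Mar 21 12:00 start A → 2
Mar 21 13:00 end B → 1
Mar 21 13:00 start E → 2
Mar 21 14:00 end A → 1
Mar 21 14:00 start C → 2
Mar 21 16:00 end C → 1
Mar 21 16:00 end E → 0
Mar 21 22:00 start D → 1
Mar 21 23:00 end D → 0
Mar 22 08:00 start F → 1
Mar 22 12:00 end F → 0
Mar 22 12:00 start G → 1
Mar 22 15:00 end G → 0
Mar 22 15:00 start H → 1
Mar 22 17:00 end H → 0
Peak is 2, at Mar 21 12:00 (A, B).

2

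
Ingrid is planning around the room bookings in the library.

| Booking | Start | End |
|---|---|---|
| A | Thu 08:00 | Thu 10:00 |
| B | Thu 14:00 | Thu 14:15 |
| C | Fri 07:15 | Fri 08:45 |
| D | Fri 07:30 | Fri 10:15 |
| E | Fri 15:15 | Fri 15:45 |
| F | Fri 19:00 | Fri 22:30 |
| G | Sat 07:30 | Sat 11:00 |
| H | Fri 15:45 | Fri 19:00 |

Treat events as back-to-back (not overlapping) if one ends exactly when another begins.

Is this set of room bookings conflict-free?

No

Sorted by start: A, B, C, D, E, H, F, G.
B starts after A ends — done with A.
C starts after B ends — done with B.
D starts before C ends → C and D overlap.
That's a conflict, so the schedule is not conflict-free.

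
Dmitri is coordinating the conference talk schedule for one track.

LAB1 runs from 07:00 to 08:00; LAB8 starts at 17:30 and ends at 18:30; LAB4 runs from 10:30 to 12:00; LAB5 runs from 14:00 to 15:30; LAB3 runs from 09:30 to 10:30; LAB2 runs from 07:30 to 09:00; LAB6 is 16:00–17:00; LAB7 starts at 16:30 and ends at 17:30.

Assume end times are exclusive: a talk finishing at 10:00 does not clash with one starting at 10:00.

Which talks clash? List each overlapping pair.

Check each pair: they overlap iff neither finishes before the other starts.
Sorted by start: LAB1, LAB2, LAB3, LAB4, LAB5, LAB6, LAB7, LAB8.
LAB2 starts before LAB1 ends → LAB1 and LAB2 overlap.
LAB3 starts after LAB1 ends; LAB1 is clear from here.
LAB3 starts after LAB2 ends; LAB2 is clear from here.
LAB4 starts exactly when LAB3 ends (back-to-back, no overlap); LAB3 is clear from here.
LAB5 starts after LAB4 ends; LAB4 is clear from here.
LAB6 starts after LAB5 ends; LAB5 is clear from here.
LAB7 starts before LAB6 ends → LAB6 and LAB7 overlap.
LAB8 starts after LAB6 ends.
LAB8 starts exactly when LAB7 ends (back-to-back, no overlap).

LAB1 & LAB2, LAB6 & LAB7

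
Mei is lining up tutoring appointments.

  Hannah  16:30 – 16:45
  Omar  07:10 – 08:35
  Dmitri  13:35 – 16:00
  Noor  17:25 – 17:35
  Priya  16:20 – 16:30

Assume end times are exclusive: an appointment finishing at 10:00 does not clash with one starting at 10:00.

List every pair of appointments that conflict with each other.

no overlapping pairs

Sorted by start: Omar, Dmitri, Priya, Hannah, Noor.
Dmitri starts after Omar ends, so nothing later overlaps Omar either.
Priya starts after Dmitri ends, so nothing later overlaps Dmitri either.
Hannah starts exactly when Priya ends (back-to-back, no overlap), so nothing later overlaps Priya either.
Noor starts after Hannah ends.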